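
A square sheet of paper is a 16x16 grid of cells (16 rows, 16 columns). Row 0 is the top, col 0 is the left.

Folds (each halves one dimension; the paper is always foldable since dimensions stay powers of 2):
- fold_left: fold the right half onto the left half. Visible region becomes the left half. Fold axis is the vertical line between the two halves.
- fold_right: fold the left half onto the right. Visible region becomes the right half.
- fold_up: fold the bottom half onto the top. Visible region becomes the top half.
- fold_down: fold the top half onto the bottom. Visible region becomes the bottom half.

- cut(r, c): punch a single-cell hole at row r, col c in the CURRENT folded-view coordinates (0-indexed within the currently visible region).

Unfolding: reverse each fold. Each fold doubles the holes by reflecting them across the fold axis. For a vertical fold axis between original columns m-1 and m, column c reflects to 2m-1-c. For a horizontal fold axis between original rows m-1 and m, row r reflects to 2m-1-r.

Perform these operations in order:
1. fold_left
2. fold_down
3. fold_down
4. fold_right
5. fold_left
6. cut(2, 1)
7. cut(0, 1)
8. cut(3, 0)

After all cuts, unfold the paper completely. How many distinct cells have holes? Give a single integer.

Answer: 96

Derivation:
Op 1 fold_left: fold axis v@8; visible region now rows[0,16) x cols[0,8) = 16x8
Op 2 fold_down: fold axis h@8; visible region now rows[8,16) x cols[0,8) = 8x8
Op 3 fold_down: fold axis h@12; visible region now rows[12,16) x cols[0,8) = 4x8
Op 4 fold_right: fold axis v@4; visible region now rows[12,16) x cols[4,8) = 4x4
Op 5 fold_left: fold axis v@6; visible region now rows[12,16) x cols[4,6) = 4x2
Op 6 cut(2, 1): punch at orig (14,5); cuts so far [(14, 5)]; region rows[12,16) x cols[4,6) = 4x2
Op 7 cut(0, 1): punch at orig (12,5); cuts so far [(12, 5), (14, 5)]; region rows[12,16) x cols[4,6) = 4x2
Op 8 cut(3, 0): punch at orig (15,4); cuts so far [(12, 5), (14, 5), (15, 4)]; region rows[12,16) x cols[4,6) = 4x2
Unfold 1 (reflect across v@6): 6 holes -> [(12, 5), (12, 6), (14, 5), (14, 6), (15, 4), (15, 7)]
Unfold 2 (reflect across v@4): 12 holes -> [(12, 1), (12, 2), (12, 5), (12, 6), (14, 1), (14, 2), (14, 5), (14, 6), (15, 0), (15, 3), (15, 4), (15, 7)]
Unfold 3 (reflect across h@12): 24 holes -> [(8, 0), (8, 3), (8, 4), (8, 7), (9, 1), (9, 2), (9, 5), (9, 6), (11, 1), (11, 2), (11, 5), (11, 6), (12, 1), (12, 2), (12, 5), (12, 6), (14, 1), (14, 2), (14, 5), (14, 6), (15, 0), (15, 3), (15, 4), (15, 7)]
Unfold 4 (reflect across h@8): 48 holes -> [(0, 0), (0, 3), (0, 4), (0, 7), (1, 1), (1, 2), (1, 5), (1, 6), (3, 1), (3, 2), (3, 5), (3, 6), (4, 1), (4, 2), (4, 5), (4, 6), (6, 1), (6, 2), (6, 5), (6, 6), (7, 0), (7, 3), (7, 4), (7, 7), (8, 0), (8, 3), (8, 4), (8, 7), (9, 1), (9, 2), (9, 5), (9, 6), (11, 1), (11, 2), (11, 5), (11, 6), (12, 1), (12, 2), (12, 5), (12, 6), (14, 1), (14, 2), (14, 5), (14, 6), (15, 0), (15, 3), (15, 4), (15, 7)]
Unfold 5 (reflect across v@8): 96 holes -> [(0, 0), (0, 3), (0, 4), (0, 7), (0, 8), (0, 11), (0, 12), (0, 15), (1, 1), (1, 2), (1, 5), (1, 6), (1, 9), (1, 10), (1, 13), (1, 14), (3, 1), (3, 2), (3, 5), (3, 6), (3, 9), (3, 10), (3, 13), (3, 14), (4, 1), (4, 2), (4, 5), (4, 6), (4, 9), (4, 10), (4, 13), (4, 14), (6, 1), (6, 2), (6, 5), (6, 6), (6, 9), (6, 10), (6, 13), (6, 14), (7, 0), (7, 3), (7, 4), (7, 7), (7, 8), (7, 11), (7, 12), (7, 15), (8, 0), (8, 3), (8, 4), (8, 7), (8, 8), (8, 11), (8, 12), (8, 15), (9, 1), (9, 2), (9, 5), (9, 6), (9, 9), (9, 10), (9, 13), (9, 14), (11, 1), (11, 2), (11, 5), (11, 6), (11, 9), (11, 10), (11, 13), (11, 14), (12, 1), (12, 2), (12, 5), (12, 6), (12, 9), (12, 10), (12, 13), (12, 14), (14, 1), (14, 2), (14, 5), (14, 6), (14, 9), (14, 10), (14, 13), (14, 14), (15, 0), (15, 3), (15, 4), (15, 7), (15, 8), (15, 11), (15, 12), (15, 15)]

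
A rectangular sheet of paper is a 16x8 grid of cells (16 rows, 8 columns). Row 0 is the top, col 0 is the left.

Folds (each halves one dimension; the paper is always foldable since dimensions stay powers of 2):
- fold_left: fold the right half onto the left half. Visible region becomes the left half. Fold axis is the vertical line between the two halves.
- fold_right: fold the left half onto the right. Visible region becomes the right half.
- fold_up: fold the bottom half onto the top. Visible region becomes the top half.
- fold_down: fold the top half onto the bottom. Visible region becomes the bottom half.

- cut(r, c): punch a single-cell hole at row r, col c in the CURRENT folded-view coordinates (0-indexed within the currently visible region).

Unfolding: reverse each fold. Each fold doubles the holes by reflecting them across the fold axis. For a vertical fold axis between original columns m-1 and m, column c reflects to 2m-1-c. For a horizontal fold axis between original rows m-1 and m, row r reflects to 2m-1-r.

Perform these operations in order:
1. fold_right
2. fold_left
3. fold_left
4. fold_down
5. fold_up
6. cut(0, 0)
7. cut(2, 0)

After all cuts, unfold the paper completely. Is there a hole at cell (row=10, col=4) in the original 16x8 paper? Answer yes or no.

Answer: yes

Derivation:
Op 1 fold_right: fold axis v@4; visible region now rows[0,16) x cols[4,8) = 16x4
Op 2 fold_left: fold axis v@6; visible region now rows[0,16) x cols[4,6) = 16x2
Op 3 fold_left: fold axis v@5; visible region now rows[0,16) x cols[4,5) = 16x1
Op 4 fold_down: fold axis h@8; visible region now rows[8,16) x cols[4,5) = 8x1
Op 5 fold_up: fold axis h@12; visible region now rows[8,12) x cols[4,5) = 4x1
Op 6 cut(0, 0): punch at orig (8,4); cuts so far [(8, 4)]; region rows[8,12) x cols[4,5) = 4x1
Op 7 cut(2, 0): punch at orig (10,4); cuts so far [(8, 4), (10, 4)]; region rows[8,12) x cols[4,5) = 4x1
Unfold 1 (reflect across h@12): 4 holes -> [(8, 4), (10, 4), (13, 4), (15, 4)]
Unfold 2 (reflect across h@8): 8 holes -> [(0, 4), (2, 4), (5, 4), (7, 4), (8, 4), (10, 4), (13, 4), (15, 4)]
Unfold 3 (reflect across v@5): 16 holes -> [(0, 4), (0, 5), (2, 4), (2, 5), (5, 4), (5, 5), (7, 4), (7, 5), (8, 4), (8, 5), (10, 4), (10, 5), (13, 4), (13, 5), (15, 4), (15, 5)]
Unfold 4 (reflect across v@6): 32 holes -> [(0, 4), (0, 5), (0, 6), (0, 7), (2, 4), (2, 5), (2, 6), (2, 7), (5, 4), (5, 5), (5, 6), (5, 7), (7, 4), (7, 5), (7, 6), (7, 7), (8, 4), (8, 5), (8, 6), (8, 7), (10, 4), (10, 5), (10, 6), (10, 7), (13, 4), (13, 5), (13, 6), (13, 7), (15, 4), (15, 5), (15, 6), (15, 7)]
Unfold 5 (reflect across v@4): 64 holes -> [(0, 0), (0, 1), (0, 2), (0, 3), (0, 4), (0, 5), (0, 6), (0, 7), (2, 0), (2, 1), (2, 2), (2, 3), (2, 4), (2, 5), (2, 6), (2, 7), (5, 0), (5, 1), (5, 2), (5, 3), (5, 4), (5, 5), (5, 6), (5, 7), (7, 0), (7, 1), (7, 2), (7, 3), (7, 4), (7, 5), (7, 6), (7, 7), (8, 0), (8, 1), (8, 2), (8, 3), (8, 4), (8, 5), (8, 6), (8, 7), (10, 0), (10, 1), (10, 2), (10, 3), (10, 4), (10, 5), (10, 6), (10, 7), (13, 0), (13, 1), (13, 2), (13, 3), (13, 4), (13, 5), (13, 6), (13, 7), (15, 0), (15, 1), (15, 2), (15, 3), (15, 4), (15, 5), (15, 6), (15, 7)]
Holes: [(0, 0), (0, 1), (0, 2), (0, 3), (0, 4), (0, 5), (0, 6), (0, 7), (2, 0), (2, 1), (2, 2), (2, 3), (2, 4), (2, 5), (2, 6), (2, 7), (5, 0), (5, 1), (5, 2), (5, 3), (5, 4), (5, 5), (5, 6), (5, 7), (7, 0), (7, 1), (7, 2), (7, 3), (7, 4), (7, 5), (7, 6), (7, 7), (8, 0), (8, 1), (8, 2), (8, 3), (8, 4), (8, 5), (8, 6), (8, 7), (10, 0), (10, 1), (10, 2), (10, 3), (10, 4), (10, 5), (10, 6), (10, 7), (13, 0), (13, 1), (13, 2), (13, 3), (13, 4), (13, 5), (13, 6), (13, 7), (15, 0), (15, 1), (15, 2), (15, 3), (15, 4), (15, 5), (15, 6), (15, 7)]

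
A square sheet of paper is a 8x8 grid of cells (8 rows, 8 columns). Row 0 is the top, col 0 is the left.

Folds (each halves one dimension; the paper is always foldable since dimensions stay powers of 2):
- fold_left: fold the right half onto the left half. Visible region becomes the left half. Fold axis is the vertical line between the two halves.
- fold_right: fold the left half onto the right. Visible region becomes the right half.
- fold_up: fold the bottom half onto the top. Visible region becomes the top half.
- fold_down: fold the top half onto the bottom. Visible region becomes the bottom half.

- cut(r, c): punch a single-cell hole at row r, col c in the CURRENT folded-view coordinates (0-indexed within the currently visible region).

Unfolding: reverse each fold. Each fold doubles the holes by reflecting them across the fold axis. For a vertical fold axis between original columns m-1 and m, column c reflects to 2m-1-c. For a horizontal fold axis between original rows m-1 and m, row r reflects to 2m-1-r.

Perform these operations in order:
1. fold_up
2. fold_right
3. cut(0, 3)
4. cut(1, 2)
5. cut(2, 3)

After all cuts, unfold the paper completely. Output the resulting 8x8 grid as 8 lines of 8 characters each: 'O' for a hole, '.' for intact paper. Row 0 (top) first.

Answer: O......O
.O....O.
O......O
........
........
O......O
.O....O.
O......O

Derivation:
Op 1 fold_up: fold axis h@4; visible region now rows[0,4) x cols[0,8) = 4x8
Op 2 fold_right: fold axis v@4; visible region now rows[0,4) x cols[4,8) = 4x4
Op 3 cut(0, 3): punch at orig (0,7); cuts so far [(0, 7)]; region rows[0,4) x cols[4,8) = 4x4
Op 4 cut(1, 2): punch at orig (1,6); cuts so far [(0, 7), (1, 6)]; region rows[0,4) x cols[4,8) = 4x4
Op 5 cut(2, 3): punch at orig (2,7); cuts so far [(0, 7), (1, 6), (2, 7)]; region rows[0,4) x cols[4,8) = 4x4
Unfold 1 (reflect across v@4): 6 holes -> [(0, 0), (0, 7), (1, 1), (1, 6), (2, 0), (2, 7)]
Unfold 2 (reflect across h@4): 12 holes -> [(0, 0), (0, 7), (1, 1), (1, 6), (2, 0), (2, 7), (5, 0), (5, 7), (6, 1), (6, 6), (7, 0), (7, 7)]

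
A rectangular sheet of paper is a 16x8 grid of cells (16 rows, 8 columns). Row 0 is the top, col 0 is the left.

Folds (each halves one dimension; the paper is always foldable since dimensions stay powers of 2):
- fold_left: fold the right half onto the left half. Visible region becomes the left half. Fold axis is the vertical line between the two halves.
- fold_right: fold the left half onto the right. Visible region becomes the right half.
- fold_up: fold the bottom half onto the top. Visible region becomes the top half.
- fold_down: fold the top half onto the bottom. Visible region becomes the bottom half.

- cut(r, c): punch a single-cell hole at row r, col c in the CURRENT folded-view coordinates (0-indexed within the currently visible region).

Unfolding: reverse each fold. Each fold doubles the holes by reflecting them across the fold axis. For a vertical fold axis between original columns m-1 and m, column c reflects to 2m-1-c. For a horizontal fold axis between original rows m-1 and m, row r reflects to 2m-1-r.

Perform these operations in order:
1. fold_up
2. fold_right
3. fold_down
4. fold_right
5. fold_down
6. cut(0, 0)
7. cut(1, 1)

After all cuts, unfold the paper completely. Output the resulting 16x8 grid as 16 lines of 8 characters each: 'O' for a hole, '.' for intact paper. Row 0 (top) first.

Answer: O..OO..O
.OO..OO.
.OO..OO.
O..OO..O
O..OO..O
.OO..OO.
.OO..OO.
O..OO..O
O..OO..O
.OO..OO.
.OO..OO.
O..OO..O
O..OO..O
.OO..OO.
.OO..OO.
O..OO..O

Derivation:
Op 1 fold_up: fold axis h@8; visible region now rows[0,8) x cols[0,8) = 8x8
Op 2 fold_right: fold axis v@4; visible region now rows[0,8) x cols[4,8) = 8x4
Op 3 fold_down: fold axis h@4; visible region now rows[4,8) x cols[4,8) = 4x4
Op 4 fold_right: fold axis v@6; visible region now rows[4,8) x cols[6,8) = 4x2
Op 5 fold_down: fold axis h@6; visible region now rows[6,8) x cols[6,8) = 2x2
Op 6 cut(0, 0): punch at orig (6,6); cuts so far [(6, 6)]; region rows[6,8) x cols[6,8) = 2x2
Op 7 cut(1, 1): punch at orig (7,7); cuts so far [(6, 6), (7, 7)]; region rows[6,8) x cols[6,8) = 2x2
Unfold 1 (reflect across h@6): 4 holes -> [(4, 7), (5, 6), (6, 6), (7, 7)]
Unfold 2 (reflect across v@6): 8 holes -> [(4, 4), (4, 7), (5, 5), (5, 6), (6, 5), (6, 6), (7, 4), (7, 7)]
Unfold 3 (reflect across h@4): 16 holes -> [(0, 4), (0, 7), (1, 5), (1, 6), (2, 5), (2, 6), (3, 4), (3, 7), (4, 4), (4, 7), (5, 5), (5, 6), (6, 5), (6, 6), (7, 4), (7, 7)]
Unfold 4 (reflect across v@4): 32 holes -> [(0, 0), (0, 3), (0, 4), (0, 7), (1, 1), (1, 2), (1, 5), (1, 6), (2, 1), (2, 2), (2, 5), (2, 6), (3, 0), (3, 3), (3, 4), (3, 7), (4, 0), (4, 3), (4, 4), (4, 7), (5, 1), (5, 2), (5, 5), (5, 6), (6, 1), (6, 2), (6, 5), (6, 6), (7, 0), (7, 3), (7, 4), (7, 7)]
Unfold 5 (reflect across h@8): 64 holes -> [(0, 0), (0, 3), (0, 4), (0, 7), (1, 1), (1, 2), (1, 5), (1, 6), (2, 1), (2, 2), (2, 5), (2, 6), (3, 0), (3, 3), (3, 4), (3, 7), (4, 0), (4, 3), (4, 4), (4, 7), (5, 1), (5, 2), (5, 5), (5, 6), (6, 1), (6, 2), (6, 5), (6, 6), (7, 0), (7, 3), (7, 4), (7, 7), (8, 0), (8, 3), (8, 4), (8, 7), (9, 1), (9, 2), (9, 5), (9, 6), (10, 1), (10, 2), (10, 5), (10, 6), (11, 0), (11, 3), (11, 4), (11, 7), (12, 0), (12, 3), (12, 4), (12, 7), (13, 1), (13, 2), (13, 5), (13, 6), (14, 1), (14, 2), (14, 5), (14, 6), (15, 0), (15, 3), (15, 4), (15, 7)]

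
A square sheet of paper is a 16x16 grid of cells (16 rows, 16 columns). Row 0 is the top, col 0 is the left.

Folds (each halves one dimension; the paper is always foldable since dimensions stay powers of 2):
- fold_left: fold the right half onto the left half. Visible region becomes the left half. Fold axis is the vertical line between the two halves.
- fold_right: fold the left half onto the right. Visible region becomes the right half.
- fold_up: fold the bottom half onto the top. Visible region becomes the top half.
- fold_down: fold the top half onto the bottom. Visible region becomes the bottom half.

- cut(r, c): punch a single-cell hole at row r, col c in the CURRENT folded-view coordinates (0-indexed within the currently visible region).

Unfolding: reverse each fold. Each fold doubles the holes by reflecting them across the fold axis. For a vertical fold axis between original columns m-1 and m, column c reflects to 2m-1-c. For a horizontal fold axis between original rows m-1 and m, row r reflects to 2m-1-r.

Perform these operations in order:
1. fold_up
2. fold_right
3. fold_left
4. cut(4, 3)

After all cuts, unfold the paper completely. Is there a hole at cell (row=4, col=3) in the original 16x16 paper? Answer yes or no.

Op 1 fold_up: fold axis h@8; visible region now rows[0,8) x cols[0,16) = 8x16
Op 2 fold_right: fold axis v@8; visible region now rows[0,8) x cols[8,16) = 8x8
Op 3 fold_left: fold axis v@12; visible region now rows[0,8) x cols[8,12) = 8x4
Op 4 cut(4, 3): punch at orig (4,11); cuts so far [(4, 11)]; region rows[0,8) x cols[8,12) = 8x4
Unfold 1 (reflect across v@12): 2 holes -> [(4, 11), (4, 12)]
Unfold 2 (reflect across v@8): 4 holes -> [(4, 3), (4, 4), (4, 11), (4, 12)]
Unfold 3 (reflect across h@8): 8 holes -> [(4, 3), (4, 4), (4, 11), (4, 12), (11, 3), (11, 4), (11, 11), (11, 12)]
Holes: [(4, 3), (4, 4), (4, 11), (4, 12), (11, 3), (11, 4), (11, 11), (11, 12)]

Answer: yes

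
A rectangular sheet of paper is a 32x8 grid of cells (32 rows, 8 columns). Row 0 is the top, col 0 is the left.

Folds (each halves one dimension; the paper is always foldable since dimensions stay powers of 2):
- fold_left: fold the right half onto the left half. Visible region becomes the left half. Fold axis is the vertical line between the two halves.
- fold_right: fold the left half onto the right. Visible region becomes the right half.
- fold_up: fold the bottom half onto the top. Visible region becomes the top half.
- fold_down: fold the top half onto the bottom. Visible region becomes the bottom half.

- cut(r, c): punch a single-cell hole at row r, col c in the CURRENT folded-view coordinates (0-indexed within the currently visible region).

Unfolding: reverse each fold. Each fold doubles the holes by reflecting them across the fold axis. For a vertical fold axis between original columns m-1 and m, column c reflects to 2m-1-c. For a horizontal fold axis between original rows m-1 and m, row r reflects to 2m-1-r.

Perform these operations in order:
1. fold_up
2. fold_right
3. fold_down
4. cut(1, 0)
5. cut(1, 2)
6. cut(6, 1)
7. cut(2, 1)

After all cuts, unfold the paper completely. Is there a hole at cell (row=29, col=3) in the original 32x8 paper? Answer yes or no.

Answer: no

Derivation:
Op 1 fold_up: fold axis h@16; visible region now rows[0,16) x cols[0,8) = 16x8
Op 2 fold_right: fold axis v@4; visible region now rows[0,16) x cols[4,8) = 16x4
Op 3 fold_down: fold axis h@8; visible region now rows[8,16) x cols[4,8) = 8x4
Op 4 cut(1, 0): punch at orig (9,4); cuts so far [(9, 4)]; region rows[8,16) x cols[4,8) = 8x4
Op 5 cut(1, 2): punch at orig (9,6); cuts so far [(9, 4), (9, 6)]; region rows[8,16) x cols[4,8) = 8x4
Op 6 cut(6, 1): punch at orig (14,5); cuts so far [(9, 4), (9, 6), (14, 5)]; region rows[8,16) x cols[4,8) = 8x4
Op 7 cut(2, 1): punch at orig (10,5); cuts so far [(9, 4), (9, 6), (10, 5), (14, 5)]; region rows[8,16) x cols[4,8) = 8x4
Unfold 1 (reflect across h@8): 8 holes -> [(1, 5), (5, 5), (6, 4), (6, 6), (9, 4), (9, 6), (10, 5), (14, 5)]
Unfold 2 (reflect across v@4): 16 holes -> [(1, 2), (1, 5), (5, 2), (5, 5), (6, 1), (6, 3), (6, 4), (6, 6), (9, 1), (9, 3), (9, 4), (9, 6), (10, 2), (10, 5), (14, 2), (14, 5)]
Unfold 3 (reflect across h@16): 32 holes -> [(1, 2), (1, 5), (5, 2), (5, 5), (6, 1), (6, 3), (6, 4), (6, 6), (9, 1), (9, 3), (9, 4), (9, 6), (10, 2), (10, 5), (14, 2), (14, 5), (17, 2), (17, 5), (21, 2), (21, 5), (22, 1), (22, 3), (22, 4), (22, 6), (25, 1), (25, 3), (25, 4), (25, 6), (26, 2), (26, 5), (30, 2), (30, 5)]
Holes: [(1, 2), (1, 5), (5, 2), (5, 5), (6, 1), (6, 3), (6, 4), (6, 6), (9, 1), (9, 3), (9, 4), (9, 6), (10, 2), (10, 5), (14, 2), (14, 5), (17, 2), (17, 5), (21, 2), (21, 5), (22, 1), (22, 3), (22, 4), (22, 6), (25, 1), (25, 3), (25, 4), (25, 6), (26, 2), (26, 5), (30, 2), (30, 5)]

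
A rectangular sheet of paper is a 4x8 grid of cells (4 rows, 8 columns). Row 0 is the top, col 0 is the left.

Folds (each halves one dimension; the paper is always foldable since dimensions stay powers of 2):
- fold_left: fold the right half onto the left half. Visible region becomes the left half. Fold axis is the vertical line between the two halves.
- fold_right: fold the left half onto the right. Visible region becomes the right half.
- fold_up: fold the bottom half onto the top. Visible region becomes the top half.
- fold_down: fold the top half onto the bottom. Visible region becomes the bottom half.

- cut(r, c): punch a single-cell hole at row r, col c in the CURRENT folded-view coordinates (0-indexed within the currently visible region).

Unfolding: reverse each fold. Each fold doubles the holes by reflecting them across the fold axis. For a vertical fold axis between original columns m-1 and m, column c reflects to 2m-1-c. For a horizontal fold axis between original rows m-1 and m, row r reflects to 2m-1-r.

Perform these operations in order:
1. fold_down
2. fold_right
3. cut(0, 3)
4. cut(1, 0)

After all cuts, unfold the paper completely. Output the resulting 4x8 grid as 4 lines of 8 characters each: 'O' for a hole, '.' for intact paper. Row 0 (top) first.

Answer: ...OO...
O......O
O......O
...OO...

Derivation:
Op 1 fold_down: fold axis h@2; visible region now rows[2,4) x cols[0,8) = 2x8
Op 2 fold_right: fold axis v@4; visible region now rows[2,4) x cols[4,8) = 2x4
Op 3 cut(0, 3): punch at orig (2,7); cuts so far [(2, 7)]; region rows[2,4) x cols[4,8) = 2x4
Op 4 cut(1, 0): punch at orig (3,4); cuts so far [(2, 7), (3, 4)]; region rows[2,4) x cols[4,8) = 2x4
Unfold 1 (reflect across v@4): 4 holes -> [(2, 0), (2, 7), (3, 3), (3, 4)]
Unfold 2 (reflect across h@2): 8 holes -> [(0, 3), (0, 4), (1, 0), (1, 7), (2, 0), (2, 7), (3, 3), (3, 4)]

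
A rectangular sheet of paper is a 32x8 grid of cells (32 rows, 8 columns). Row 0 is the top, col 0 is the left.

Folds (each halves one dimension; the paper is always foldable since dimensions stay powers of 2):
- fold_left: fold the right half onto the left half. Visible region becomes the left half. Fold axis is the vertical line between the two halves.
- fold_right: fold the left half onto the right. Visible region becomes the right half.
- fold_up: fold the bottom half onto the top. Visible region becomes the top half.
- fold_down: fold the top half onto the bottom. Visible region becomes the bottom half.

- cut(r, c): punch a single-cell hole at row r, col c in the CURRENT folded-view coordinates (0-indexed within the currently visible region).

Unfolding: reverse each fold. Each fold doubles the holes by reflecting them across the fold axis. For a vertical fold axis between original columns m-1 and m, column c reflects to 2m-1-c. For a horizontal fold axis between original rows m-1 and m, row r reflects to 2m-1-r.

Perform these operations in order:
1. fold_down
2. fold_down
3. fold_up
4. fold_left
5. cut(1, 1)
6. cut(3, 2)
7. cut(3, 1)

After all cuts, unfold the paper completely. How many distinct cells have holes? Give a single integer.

Answer: 48

Derivation:
Op 1 fold_down: fold axis h@16; visible region now rows[16,32) x cols[0,8) = 16x8
Op 2 fold_down: fold axis h@24; visible region now rows[24,32) x cols[0,8) = 8x8
Op 3 fold_up: fold axis h@28; visible region now rows[24,28) x cols[0,8) = 4x8
Op 4 fold_left: fold axis v@4; visible region now rows[24,28) x cols[0,4) = 4x4
Op 5 cut(1, 1): punch at orig (25,1); cuts so far [(25, 1)]; region rows[24,28) x cols[0,4) = 4x4
Op 6 cut(3, 2): punch at orig (27,2); cuts so far [(25, 1), (27, 2)]; region rows[24,28) x cols[0,4) = 4x4
Op 7 cut(3, 1): punch at orig (27,1); cuts so far [(25, 1), (27, 1), (27, 2)]; region rows[24,28) x cols[0,4) = 4x4
Unfold 1 (reflect across v@4): 6 holes -> [(25, 1), (25, 6), (27, 1), (27, 2), (27, 5), (27, 6)]
Unfold 2 (reflect across h@28): 12 holes -> [(25, 1), (25, 6), (27, 1), (27, 2), (27, 5), (27, 6), (28, 1), (28, 2), (28, 5), (28, 6), (30, 1), (30, 6)]
Unfold 3 (reflect across h@24): 24 holes -> [(17, 1), (17, 6), (19, 1), (19, 2), (19, 5), (19, 6), (20, 1), (20, 2), (20, 5), (20, 6), (22, 1), (22, 6), (25, 1), (25, 6), (27, 1), (27, 2), (27, 5), (27, 6), (28, 1), (28, 2), (28, 5), (28, 6), (30, 1), (30, 6)]
Unfold 4 (reflect across h@16): 48 holes -> [(1, 1), (1, 6), (3, 1), (3, 2), (3, 5), (3, 6), (4, 1), (4, 2), (4, 5), (4, 6), (6, 1), (6, 6), (9, 1), (9, 6), (11, 1), (11, 2), (11, 5), (11, 6), (12, 1), (12, 2), (12, 5), (12, 6), (14, 1), (14, 6), (17, 1), (17, 6), (19, 1), (19, 2), (19, 5), (19, 6), (20, 1), (20, 2), (20, 5), (20, 6), (22, 1), (22, 6), (25, 1), (25, 6), (27, 1), (27, 2), (27, 5), (27, 6), (28, 1), (28, 2), (28, 5), (28, 6), (30, 1), (30, 6)]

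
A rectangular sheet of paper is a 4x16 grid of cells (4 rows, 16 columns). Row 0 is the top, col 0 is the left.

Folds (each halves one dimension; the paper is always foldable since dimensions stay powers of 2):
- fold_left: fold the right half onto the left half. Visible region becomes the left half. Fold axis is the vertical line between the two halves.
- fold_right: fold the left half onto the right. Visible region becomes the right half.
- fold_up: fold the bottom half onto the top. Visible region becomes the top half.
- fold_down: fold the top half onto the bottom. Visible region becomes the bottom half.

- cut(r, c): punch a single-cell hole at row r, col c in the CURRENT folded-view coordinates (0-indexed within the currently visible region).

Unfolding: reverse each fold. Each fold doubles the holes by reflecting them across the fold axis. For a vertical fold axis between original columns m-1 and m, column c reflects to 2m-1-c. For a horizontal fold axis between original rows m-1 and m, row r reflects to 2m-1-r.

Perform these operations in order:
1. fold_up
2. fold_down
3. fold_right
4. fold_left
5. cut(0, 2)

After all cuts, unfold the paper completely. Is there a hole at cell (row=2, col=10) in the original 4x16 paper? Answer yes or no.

Answer: yes

Derivation:
Op 1 fold_up: fold axis h@2; visible region now rows[0,2) x cols[0,16) = 2x16
Op 2 fold_down: fold axis h@1; visible region now rows[1,2) x cols[0,16) = 1x16
Op 3 fold_right: fold axis v@8; visible region now rows[1,2) x cols[8,16) = 1x8
Op 4 fold_left: fold axis v@12; visible region now rows[1,2) x cols[8,12) = 1x4
Op 5 cut(0, 2): punch at orig (1,10); cuts so far [(1, 10)]; region rows[1,2) x cols[8,12) = 1x4
Unfold 1 (reflect across v@12): 2 holes -> [(1, 10), (1, 13)]
Unfold 2 (reflect across v@8): 4 holes -> [(1, 2), (1, 5), (1, 10), (1, 13)]
Unfold 3 (reflect across h@1): 8 holes -> [(0, 2), (0, 5), (0, 10), (0, 13), (1, 2), (1, 5), (1, 10), (1, 13)]
Unfold 4 (reflect across h@2): 16 holes -> [(0, 2), (0, 5), (0, 10), (0, 13), (1, 2), (1, 5), (1, 10), (1, 13), (2, 2), (2, 5), (2, 10), (2, 13), (3, 2), (3, 5), (3, 10), (3, 13)]
Holes: [(0, 2), (0, 5), (0, 10), (0, 13), (1, 2), (1, 5), (1, 10), (1, 13), (2, 2), (2, 5), (2, 10), (2, 13), (3, 2), (3, 5), (3, 10), (3, 13)]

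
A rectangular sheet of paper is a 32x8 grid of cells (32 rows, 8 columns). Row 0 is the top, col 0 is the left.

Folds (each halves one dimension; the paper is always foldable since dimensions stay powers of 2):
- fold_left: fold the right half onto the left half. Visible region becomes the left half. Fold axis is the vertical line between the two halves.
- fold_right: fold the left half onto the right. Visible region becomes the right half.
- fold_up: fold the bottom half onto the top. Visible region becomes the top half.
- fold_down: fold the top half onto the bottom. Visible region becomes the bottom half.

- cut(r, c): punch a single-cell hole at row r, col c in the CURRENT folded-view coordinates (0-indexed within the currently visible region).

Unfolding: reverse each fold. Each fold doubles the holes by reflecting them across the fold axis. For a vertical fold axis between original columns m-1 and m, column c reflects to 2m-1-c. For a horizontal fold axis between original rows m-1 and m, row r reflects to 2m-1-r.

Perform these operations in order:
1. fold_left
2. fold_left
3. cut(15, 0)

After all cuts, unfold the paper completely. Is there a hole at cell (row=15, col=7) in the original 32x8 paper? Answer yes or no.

Op 1 fold_left: fold axis v@4; visible region now rows[0,32) x cols[0,4) = 32x4
Op 2 fold_left: fold axis v@2; visible region now rows[0,32) x cols[0,2) = 32x2
Op 3 cut(15, 0): punch at orig (15,0); cuts so far [(15, 0)]; region rows[0,32) x cols[0,2) = 32x2
Unfold 1 (reflect across v@2): 2 holes -> [(15, 0), (15, 3)]
Unfold 2 (reflect across v@4): 4 holes -> [(15, 0), (15, 3), (15, 4), (15, 7)]
Holes: [(15, 0), (15, 3), (15, 4), (15, 7)]

Answer: yes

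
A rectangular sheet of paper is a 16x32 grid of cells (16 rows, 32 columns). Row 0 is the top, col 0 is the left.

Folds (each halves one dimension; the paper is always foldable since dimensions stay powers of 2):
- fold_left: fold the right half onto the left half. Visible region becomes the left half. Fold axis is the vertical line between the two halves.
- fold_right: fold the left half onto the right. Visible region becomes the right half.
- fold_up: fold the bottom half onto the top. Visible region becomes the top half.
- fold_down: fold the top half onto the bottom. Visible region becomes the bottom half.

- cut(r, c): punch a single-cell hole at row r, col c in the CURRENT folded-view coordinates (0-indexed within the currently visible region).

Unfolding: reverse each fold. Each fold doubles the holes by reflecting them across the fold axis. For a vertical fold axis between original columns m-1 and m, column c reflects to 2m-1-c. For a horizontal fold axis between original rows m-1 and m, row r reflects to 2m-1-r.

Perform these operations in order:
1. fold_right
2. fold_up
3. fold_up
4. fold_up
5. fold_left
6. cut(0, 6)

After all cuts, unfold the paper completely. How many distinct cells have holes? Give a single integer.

Answer: 32

Derivation:
Op 1 fold_right: fold axis v@16; visible region now rows[0,16) x cols[16,32) = 16x16
Op 2 fold_up: fold axis h@8; visible region now rows[0,8) x cols[16,32) = 8x16
Op 3 fold_up: fold axis h@4; visible region now rows[0,4) x cols[16,32) = 4x16
Op 4 fold_up: fold axis h@2; visible region now rows[0,2) x cols[16,32) = 2x16
Op 5 fold_left: fold axis v@24; visible region now rows[0,2) x cols[16,24) = 2x8
Op 6 cut(0, 6): punch at orig (0,22); cuts so far [(0, 22)]; region rows[0,2) x cols[16,24) = 2x8
Unfold 1 (reflect across v@24): 2 holes -> [(0, 22), (0, 25)]
Unfold 2 (reflect across h@2): 4 holes -> [(0, 22), (0, 25), (3, 22), (3, 25)]
Unfold 3 (reflect across h@4): 8 holes -> [(0, 22), (0, 25), (3, 22), (3, 25), (4, 22), (4, 25), (7, 22), (7, 25)]
Unfold 4 (reflect across h@8): 16 holes -> [(0, 22), (0, 25), (3, 22), (3, 25), (4, 22), (4, 25), (7, 22), (7, 25), (8, 22), (8, 25), (11, 22), (11, 25), (12, 22), (12, 25), (15, 22), (15, 25)]
Unfold 5 (reflect across v@16): 32 holes -> [(0, 6), (0, 9), (0, 22), (0, 25), (3, 6), (3, 9), (3, 22), (3, 25), (4, 6), (4, 9), (4, 22), (4, 25), (7, 6), (7, 9), (7, 22), (7, 25), (8, 6), (8, 9), (8, 22), (8, 25), (11, 6), (11, 9), (11, 22), (11, 25), (12, 6), (12, 9), (12, 22), (12, 25), (15, 6), (15, 9), (15, 22), (15, 25)]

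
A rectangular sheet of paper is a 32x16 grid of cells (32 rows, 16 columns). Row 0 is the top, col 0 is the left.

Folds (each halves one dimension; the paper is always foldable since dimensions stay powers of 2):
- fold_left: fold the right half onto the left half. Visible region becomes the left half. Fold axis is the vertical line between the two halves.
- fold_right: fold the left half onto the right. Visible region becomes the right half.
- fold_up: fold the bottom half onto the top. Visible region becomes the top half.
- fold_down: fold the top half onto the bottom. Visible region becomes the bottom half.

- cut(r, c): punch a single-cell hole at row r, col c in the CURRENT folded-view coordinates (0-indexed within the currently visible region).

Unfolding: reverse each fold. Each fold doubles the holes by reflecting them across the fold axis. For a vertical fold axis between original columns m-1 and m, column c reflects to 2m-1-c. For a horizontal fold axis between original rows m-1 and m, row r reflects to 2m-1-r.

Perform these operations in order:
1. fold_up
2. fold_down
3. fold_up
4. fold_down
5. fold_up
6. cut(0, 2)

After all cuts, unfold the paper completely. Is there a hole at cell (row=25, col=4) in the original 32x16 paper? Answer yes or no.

Answer: no

Derivation:
Op 1 fold_up: fold axis h@16; visible region now rows[0,16) x cols[0,16) = 16x16
Op 2 fold_down: fold axis h@8; visible region now rows[8,16) x cols[0,16) = 8x16
Op 3 fold_up: fold axis h@12; visible region now rows[8,12) x cols[0,16) = 4x16
Op 4 fold_down: fold axis h@10; visible region now rows[10,12) x cols[0,16) = 2x16
Op 5 fold_up: fold axis h@11; visible region now rows[10,11) x cols[0,16) = 1x16
Op 6 cut(0, 2): punch at orig (10,2); cuts so far [(10, 2)]; region rows[10,11) x cols[0,16) = 1x16
Unfold 1 (reflect across h@11): 2 holes -> [(10, 2), (11, 2)]
Unfold 2 (reflect across h@10): 4 holes -> [(8, 2), (9, 2), (10, 2), (11, 2)]
Unfold 3 (reflect across h@12): 8 holes -> [(8, 2), (9, 2), (10, 2), (11, 2), (12, 2), (13, 2), (14, 2), (15, 2)]
Unfold 4 (reflect across h@8): 16 holes -> [(0, 2), (1, 2), (2, 2), (3, 2), (4, 2), (5, 2), (6, 2), (7, 2), (8, 2), (9, 2), (10, 2), (11, 2), (12, 2), (13, 2), (14, 2), (15, 2)]
Unfold 5 (reflect across h@16): 32 holes -> [(0, 2), (1, 2), (2, 2), (3, 2), (4, 2), (5, 2), (6, 2), (7, 2), (8, 2), (9, 2), (10, 2), (11, 2), (12, 2), (13, 2), (14, 2), (15, 2), (16, 2), (17, 2), (18, 2), (19, 2), (20, 2), (21, 2), (22, 2), (23, 2), (24, 2), (25, 2), (26, 2), (27, 2), (28, 2), (29, 2), (30, 2), (31, 2)]
Holes: [(0, 2), (1, 2), (2, 2), (3, 2), (4, 2), (5, 2), (6, 2), (7, 2), (8, 2), (9, 2), (10, 2), (11, 2), (12, 2), (13, 2), (14, 2), (15, 2), (16, 2), (17, 2), (18, 2), (19, 2), (20, 2), (21, 2), (22, 2), (23, 2), (24, 2), (25, 2), (26, 2), (27, 2), (28, 2), (29, 2), (30, 2), (31, 2)]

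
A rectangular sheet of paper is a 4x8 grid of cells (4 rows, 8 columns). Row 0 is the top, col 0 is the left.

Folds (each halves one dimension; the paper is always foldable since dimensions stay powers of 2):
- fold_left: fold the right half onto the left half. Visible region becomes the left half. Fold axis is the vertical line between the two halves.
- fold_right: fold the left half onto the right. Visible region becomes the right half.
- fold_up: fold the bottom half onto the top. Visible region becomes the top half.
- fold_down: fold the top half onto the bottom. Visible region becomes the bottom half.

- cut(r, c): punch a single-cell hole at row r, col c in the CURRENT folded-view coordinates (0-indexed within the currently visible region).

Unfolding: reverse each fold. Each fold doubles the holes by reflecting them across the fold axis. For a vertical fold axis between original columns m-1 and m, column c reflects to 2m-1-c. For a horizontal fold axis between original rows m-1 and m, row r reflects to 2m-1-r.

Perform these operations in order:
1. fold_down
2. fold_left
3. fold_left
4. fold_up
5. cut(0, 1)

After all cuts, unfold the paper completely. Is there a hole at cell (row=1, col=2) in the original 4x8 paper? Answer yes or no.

Answer: yes

Derivation:
Op 1 fold_down: fold axis h@2; visible region now rows[2,4) x cols[0,8) = 2x8
Op 2 fold_left: fold axis v@4; visible region now rows[2,4) x cols[0,4) = 2x4
Op 3 fold_left: fold axis v@2; visible region now rows[2,4) x cols[0,2) = 2x2
Op 4 fold_up: fold axis h@3; visible region now rows[2,3) x cols[0,2) = 1x2
Op 5 cut(0, 1): punch at orig (2,1); cuts so far [(2, 1)]; region rows[2,3) x cols[0,2) = 1x2
Unfold 1 (reflect across h@3): 2 holes -> [(2, 1), (3, 1)]
Unfold 2 (reflect across v@2): 4 holes -> [(2, 1), (2, 2), (3, 1), (3, 2)]
Unfold 3 (reflect across v@4): 8 holes -> [(2, 1), (2, 2), (2, 5), (2, 6), (3, 1), (3, 2), (3, 5), (3, 6)]
Unfold 4 (reflect across h@2): 16 holes -> [(0, 1), (0, 2), (0, 5), (0, 6), (1, 1), (1, 2), (1, 5), (1, 6), (2, 1), (2, 2), (2, 5), (2, 6), (3, 1), (3, 2), (3, 5), (3, 6)]
Holes: [(0, 1), (0, 2), (0, 5), (0, 6), (1, 1), (1, 2), (1, 5), (1, 6), (2, 1), (2, 2), (2, 5), (2, 6), (3, 1), (3, 2), (3, 5), (3, 6)]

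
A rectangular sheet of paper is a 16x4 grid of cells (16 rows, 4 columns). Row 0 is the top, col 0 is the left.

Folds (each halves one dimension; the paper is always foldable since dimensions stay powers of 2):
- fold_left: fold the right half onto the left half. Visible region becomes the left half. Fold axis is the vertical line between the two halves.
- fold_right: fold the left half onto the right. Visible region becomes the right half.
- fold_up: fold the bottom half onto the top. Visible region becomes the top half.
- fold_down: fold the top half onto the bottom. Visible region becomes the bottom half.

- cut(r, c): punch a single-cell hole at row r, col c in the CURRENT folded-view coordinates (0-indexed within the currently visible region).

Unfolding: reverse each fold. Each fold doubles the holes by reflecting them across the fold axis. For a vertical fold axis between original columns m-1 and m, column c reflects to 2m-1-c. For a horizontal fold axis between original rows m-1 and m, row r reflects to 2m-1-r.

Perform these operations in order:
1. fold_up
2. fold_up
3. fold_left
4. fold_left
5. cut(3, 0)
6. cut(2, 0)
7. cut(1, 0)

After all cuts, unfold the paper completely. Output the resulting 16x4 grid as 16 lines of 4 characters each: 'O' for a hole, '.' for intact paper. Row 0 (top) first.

Answer: ....
OOOO
OOOO
OOOO
OOOO
OOOO
OOOO
....
....
OOOO
OOOO
OOOO
OOOO
OOOO
OOOO
....

Derivation:
Op 1 fold_up: fold axis h@8; visible region now rows[0,8) x cols[0,4) = 8x4
Op 2 fold_up: fold axis h@4; visible region now rows[0,4) x cols[0,4) = 4x4
Op 3 fold_left: fold axis v@2; visible region now rows[0,4) x cols[0,2) = 4x2
Op 4 fold_left: fold axis v@1; visible region now rows[0,4) x cols[0,1) = 4x1
Op 5 cut(3, 0): punch at orig (3,0); cuts so far [(3, 0)]; region rows[0,4) x cols[0,1) = 4x1
Op 6 cut(2, 0): punch at orig (2,0); cuts so far [(2, 0), (3, 0)]; region rows[0,4) x cols[0,1) = 4x1
Op 7 cut(1, 0): punch at orig (1,0); cuts so far [(1, 0), (2, 0), (3, 0)]; region rows[0,4) x cols[0,1) = 4x1
Unfold 1 (reflect across v@1): 6 holes -> [(1, 0), (1, 1), (2, 0), (2, 1), (3, 0), (3, 1)]
Unfold 2 (reflect across v@2): 12 holes -> [(1, 0), (1, 1), (1, 2), (1, 3), (2, 0), (2, 1), (2, 2), (2, 3), (3, 0), (3, 1), (3, 2), (3, 3)]
Unfold 3 (reflect across h@4): 24 holes -> [(1, 0), (1, 1), (1, 2), (1, 3), (2, 0), (2, 1), (2, 2), (2, 3), (3, 0), (3, 1), (3, 2), (3, 3), (4, 0), (4, 1), (4, 2), (4, 3), (5, 0), (5, 1), (5, 2), (5, 3), (6, 0), (6, 1), (6, 2), (6, 3)]
Unfold 4 (reflect across h@8): 48 holes -> [(1, 0), (1, 1), (1, 2), (1, 3), (2, 0), (2, 1), (2, 2), (2, 3), (3, 0), (3, 1), (3, 2), (3, 3), (4, 0), (4, 1), (4, 2), (4, 3), (5, 0), (5, 1), (5, 2), (5, 3), (6, 0), (6, 1), (6, 2), (6, 3), (9, 0), (9, 1), (9, 2), (9, 3), (10, 0), (10, 1), (10, 2), (10, 3), (11, 0), (11, 1), (11, 2), (11, 3), (12, 0), (12, 1), (12, 2), (12, 3), (13, 0), (13, 1), (13, 2), (13, 3), (14, 0), (14, 1), (14, 2), (14, 3)]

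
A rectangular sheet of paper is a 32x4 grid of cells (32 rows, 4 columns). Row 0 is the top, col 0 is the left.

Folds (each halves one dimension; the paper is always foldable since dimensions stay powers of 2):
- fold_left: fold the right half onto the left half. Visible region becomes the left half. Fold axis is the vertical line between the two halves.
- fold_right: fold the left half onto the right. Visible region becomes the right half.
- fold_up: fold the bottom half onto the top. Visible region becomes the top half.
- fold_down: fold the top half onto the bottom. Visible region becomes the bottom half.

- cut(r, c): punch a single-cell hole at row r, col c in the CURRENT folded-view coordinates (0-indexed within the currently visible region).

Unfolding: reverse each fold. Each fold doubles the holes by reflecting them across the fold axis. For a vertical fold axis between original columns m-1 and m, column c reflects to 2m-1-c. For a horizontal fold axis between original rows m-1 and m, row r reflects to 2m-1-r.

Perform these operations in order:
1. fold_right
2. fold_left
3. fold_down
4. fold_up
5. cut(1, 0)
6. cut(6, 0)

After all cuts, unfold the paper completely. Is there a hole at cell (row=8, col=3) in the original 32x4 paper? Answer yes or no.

Answer: no

Derivation:
Op 1 fold_right: fold axis v@2; visible region now rows[0,32) x cols[2,4) = 32x2
Op 2 fold_left: fold axis v@3; visible region now rows[0,32) x cols[2,3) = 32x1
Op 3 fold_down: fold axis h@16; visible region now rows[16,32) x cols[2,3) = 16x1
Op 4 fold_up: fold axis h@24; visible region now rows[16,24) x cols[2,3) = 8x1
Op 5 cut(1, 0): punch at orig (17,2); cuts so far [(17, 2)]; region rows[16,24) x cols[2,3) = 8x1
Op 6 cut(6, 0): punch at orig (22,2); cuts so far [(17, 2), (22, 2)]; region rows[16,24) x cols[2,3) = 8x1
Unfold 1 (reflect across h@24): 4 holes -> [(17, 2), (22, 2), (25, 2), (30, 2)]
Unfold 2 (reflect across h@16): 8 holes -> [(1, 2), (6, 2), (9, 2), (14, 2), (17, 2), (22, 2), (25, 2), (30, 2)]
Unfold 3 (reflect across v@3): 16 holes -> [(1, 2), (1, 3), (6, 2), (6, 3), (9, 2), (9, 3), (14, 2), (14, 3), (17, 2), (17, 3), (22, 2), (22, 3), (25, 2), (25, 3), (30, 2), (30, 3)]
Unfold 4 (reflect across v@2): 32 holes -> [(1, 0), (1, 1), (1, 2), (1, 3), (6, 0), (6, 1), (6, 2), (6, 3), (9, 0), (9, 1), (9, 2), (9, 3), (14, 0), (14, 1), (14, 2), (14, 3), (17, 0), (17, 1), (17, 2), (17, 3), (22, 0), (22, 1), (22, 2), (22, 3), (25, 0), (25, 1), (25, 2), (25, 3), (30, 0), (30, 1), (30, 2), (30, 3)]
Holes: [(1, 0), (1, 1), (1, 2), (1, 3), (6, 0), (6, 1), (6, 2), (6, 3), (9, 0), (9, 1), (9, 2), (9, 3), (14, 0), (14, 1), (14, 2), (14, 3), (17, 0), (17, 1), (17, 2), (17, 3), (22, 0), (22, 1), (22, 2), (22, 3), (25, 0), (25, 1), (25, 2), (25, 3), (30, 0), (30, 1), (30, 2), (30, 3)]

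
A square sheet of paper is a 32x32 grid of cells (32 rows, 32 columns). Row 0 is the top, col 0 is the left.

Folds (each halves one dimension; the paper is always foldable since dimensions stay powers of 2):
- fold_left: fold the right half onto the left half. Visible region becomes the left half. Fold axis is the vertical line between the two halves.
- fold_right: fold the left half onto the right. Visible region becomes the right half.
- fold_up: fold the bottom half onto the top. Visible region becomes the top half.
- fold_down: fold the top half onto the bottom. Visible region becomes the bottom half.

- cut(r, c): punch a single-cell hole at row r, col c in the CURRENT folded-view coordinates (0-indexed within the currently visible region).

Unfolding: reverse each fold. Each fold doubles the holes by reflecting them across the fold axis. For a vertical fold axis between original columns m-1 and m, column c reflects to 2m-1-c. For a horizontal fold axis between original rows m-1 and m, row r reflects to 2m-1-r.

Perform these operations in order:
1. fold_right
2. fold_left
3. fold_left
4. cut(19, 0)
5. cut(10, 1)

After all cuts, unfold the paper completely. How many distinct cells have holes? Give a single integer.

Op 1 fold_right: fold axis v@16; visible region now rows[0,32) x cols[16,32) = 32x16
Op 2 fold_left: fold axis v@24; visible region now rows[0,32) x cols[16,24) = 32x8
Op 3 fold_left: fold axis v@20; visible region now rows[0,32) x cols[16,20) = 32x4
Op 4 cut(19, 0): punch at orig (19,16); cuts so far [(19, 16)]; region rows[0,32) x cols[16,20) = 32x4
Op 5 cut(10, 1): punch at orig (10,17); cuts so far [(10, 17), (19, 16)]; region rows[0,32) x cols[16,20) = 32x4
Unfold 1 (reflect across v@20): 4 holes -> [(10, 17), (10, 22), (19, 16), (19, 23)]
Unfold 2 (reflect across v@24): 8 holes -> [(10, 17), (10, 22), (10, 25), (10, 30), (19, 16), (19, 23), (19, 24), (19, 31)]
Unfold 3 (reflect across v@16): 16 holes -> [(10, 1), (10, 6), (10, 9), (10, 14), (10, 17), (10, 22), (10, 25), (10, 30), (19, 0), (19, 7), (19, 8), (19, 15), (19, 16), (19, 23), (19, 24), (19, 31)]

Answer: 16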